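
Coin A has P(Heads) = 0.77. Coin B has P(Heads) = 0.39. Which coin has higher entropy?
B

For binary distributions, entropy is maximized at p=0.5 and decreases as p moves toward 0 or 1.

H(A) = H(0.77) = 0.7780 bits
H(B) = H(0.39) = 0.9648 bits

Distribution B (p=0.39) is closer to uniform (p=0.5), so it has higher entropy.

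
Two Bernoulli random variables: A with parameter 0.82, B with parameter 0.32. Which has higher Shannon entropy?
B

For binary distributions, entropy is maximized at p=0.5 and decreases as p moves toward 0 or 1.

H(A) = H(0.82) = 0.6801 bits
H(B) = H(0.32) = 0.9044 bits

Distribution B (p=0.32) is closer to uniform (p=0.5), so it has higher entropy.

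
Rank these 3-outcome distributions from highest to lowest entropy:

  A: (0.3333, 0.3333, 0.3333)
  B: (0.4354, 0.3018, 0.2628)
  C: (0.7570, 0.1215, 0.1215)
A > B > C

Key insight: Entropy is maximized by uniform distributions and minimized by concentrated distributions.

- Uniform distributions have maximum entropy log₂(3) = 1.5850 bits
- The more "peaked" or concentrated a distribution, the lower its entropy

Entropies:
  H(A) = 1.5850 bits
  H(B) = 1.5506 bits
  H(C) = 1.0430 bits

Ranking: A > B > C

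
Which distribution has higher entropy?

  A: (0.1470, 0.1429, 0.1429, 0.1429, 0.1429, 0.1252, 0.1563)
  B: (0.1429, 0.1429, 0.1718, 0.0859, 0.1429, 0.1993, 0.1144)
A

Both distributions are close to uniform, making this a harder comparison.

H(A) = 2.8047 bits
H(B) = 2.7656 bits

The distribution closer to uniform has higher entropy.
Answer: A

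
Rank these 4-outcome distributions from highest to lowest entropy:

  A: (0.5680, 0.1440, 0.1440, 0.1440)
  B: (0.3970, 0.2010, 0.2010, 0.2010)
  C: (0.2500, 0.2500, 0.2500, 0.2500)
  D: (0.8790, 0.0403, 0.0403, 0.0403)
C > B > A > D

Key insight: Entropy is maximized by uniform distributions and minimized by concentrated distributions.

Entropies:
  H(A) = 1.6713 bits
  H(B) = 1.9249 bits
  H(C) = 2.0000 bits
  H(D) = 0.7240 bits

Ranking: C > B > A > D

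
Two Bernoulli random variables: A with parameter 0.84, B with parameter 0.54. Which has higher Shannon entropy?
B

For binary distributions, entropy is maximized at p=0.5 and decreases as p moves toward 0 or 1.

H(A) = H(0.84) = 0.6343 bits
H(B) = H(0.54) = 0.9954 bits

Distribution B (p=0.54) is closer to uniform (p=0.5), so it has higher entropy.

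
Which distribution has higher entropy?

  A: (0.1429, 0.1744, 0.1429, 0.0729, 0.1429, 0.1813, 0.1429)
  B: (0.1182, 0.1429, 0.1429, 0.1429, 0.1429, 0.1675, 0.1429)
B

Both distributions are close to uniform, making this a harder comparison.

H(A) = 2.7656 bits
H(B) = 2.8012 bits

The distribution closer to uniform has higher entropy.
Answer: B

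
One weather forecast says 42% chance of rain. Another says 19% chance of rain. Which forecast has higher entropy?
42% forecast

Treat each forecast as a Bernoulli distribution. Binary entropy is maximized at p=0.5 and falls off symmetrically toward 0 or 1. The 42% forecast is closer to 50%, so it is more uncertain. H(42%) ≈ 0.981 bits, H(19%) ≈ 0.701 bits.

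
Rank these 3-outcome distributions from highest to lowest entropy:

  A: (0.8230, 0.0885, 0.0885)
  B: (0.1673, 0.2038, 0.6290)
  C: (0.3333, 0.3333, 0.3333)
C > B > A

Key insight: Entropy is maximized by uniform distributions and minimized by concentrated distributions.

- Uniform distributions have maximum entropy log₂(3) = 1.5850 bits
- The more "peaked" or concentrated a distribution, the lower its entropy

Entropies:
  H(A) = 0.8505 bits
  H(B) = 1.3199 bits
  H(C) = 1.5850 bits

Ranking: C > B > A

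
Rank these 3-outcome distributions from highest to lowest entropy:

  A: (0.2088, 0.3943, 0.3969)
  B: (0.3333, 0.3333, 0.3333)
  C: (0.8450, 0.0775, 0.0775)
B > A > C

Key insight: Entropy is maximized by uniform distributions and minimized by concentrated distributions.

- Uniform distributions have maximum entropy log₂(3) = 1.5850 bits
- The more "peaked" or concentrated a distribution, the lower its entropy

Entropies:
  H(A) = 1.5304 bits
  H(B) = 1.5850 bits
  H(C) = 0.7772 bits

Ranking: B > A > C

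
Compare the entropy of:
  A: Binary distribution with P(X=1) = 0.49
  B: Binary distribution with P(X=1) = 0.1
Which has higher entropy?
A

For binary distributions, entropy is maximized at p=0.5 and decreases as p moves toward 0 or 1.

H(A) = H(0.49) = 0.9997 bits
H(B) = H(0.1) = 0.4690 bits

Distribution A (p=0.49) is closer to uniform (p=0.5), so it has higher entropy.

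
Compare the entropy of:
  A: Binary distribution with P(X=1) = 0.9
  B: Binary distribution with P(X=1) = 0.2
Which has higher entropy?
B

For binary distributions, entropy is maximized at p=0.5 and decreases as p moves toward 0 or 1.

H(A) = H(0.9) = 0.4690 bits
H(B) = H(0.2) = 0.7219 bits

Distribution B (p=0.2) is closer to uniform (p=0.5), so it has higher entropy.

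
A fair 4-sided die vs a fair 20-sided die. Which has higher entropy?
20-sided die

Both are uniform distributions; for uniform over n outcomes, H = log₂(n). H(4-sided) = log₂(4) = 2.000 bits and H(20-sided) = log₂(20) = 4.322 bits. More outcomes in a uniform distribution means higher entropy.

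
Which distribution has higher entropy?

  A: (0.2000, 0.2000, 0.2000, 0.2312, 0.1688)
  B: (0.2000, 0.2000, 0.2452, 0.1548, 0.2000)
A

Both distributions are close to uniform, making this a harder comparison.

H(A) = 2.3149 bits
H(B) = 2.3071 bits

The distribution closer to uniform has higher entropy.
Answer: A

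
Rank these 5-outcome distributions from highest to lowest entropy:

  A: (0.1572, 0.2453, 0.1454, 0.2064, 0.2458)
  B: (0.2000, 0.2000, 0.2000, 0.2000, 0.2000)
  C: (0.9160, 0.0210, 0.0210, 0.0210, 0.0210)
B > A > C

Key insight: Entropy is maximized by uniform distributions and minimized by concentrated distributions.

- Uniform distributions have maximum entropy log₂(5) = 2.3219 bits
- The more "peaked" or concentrated a distribution, the lower its entropy

Entropies:
  H(A) = 2.2888 bits
  H(B) = 2.3219 bits
  H(C) = 0.5841 bits

Ranking: B > A > C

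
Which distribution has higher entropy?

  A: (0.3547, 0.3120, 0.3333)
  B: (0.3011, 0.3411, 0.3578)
A

Both distributions are close to uniform, making this a harder comparison.

H(A) = 1.5830 bits
H(B) = 1.5812 bits

The distribution closer to uniform has higher entropy.
Answer: A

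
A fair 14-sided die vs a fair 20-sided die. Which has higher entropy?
20-sided die

Both are uniform distributions; for uniform over n outcomes, H = log₂(n). H(14-sided) = log₂(14) = 3.807 bits and H(20-sided) = log₂(20) = 4.322 bits. More outcomes in a uniform distribution means higher entropy.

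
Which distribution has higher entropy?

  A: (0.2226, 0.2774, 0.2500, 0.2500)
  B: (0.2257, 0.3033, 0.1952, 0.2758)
A

Both distributions are close to uniform, making this a harder comparison.

H(A) = 1.9956 bits
H(B) = 1.9794 bits

The distribution closer to uniform has higher entropy.
Answer: A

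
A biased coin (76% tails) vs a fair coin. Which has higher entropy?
Fair coin

The fair coin is uniform (p=0.5), maximizing binary entropy at 1 bit. The biased coin has H(0.76) ≈ 0.795 bits — its outcome is more predictable, so its entropy is lower.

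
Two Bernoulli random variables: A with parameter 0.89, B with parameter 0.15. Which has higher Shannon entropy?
B

For binary distributions, entropy is maximized at p=0.5 and decreases as p moves toward 0 or 1.

H(A) = H(0.89) = 0.4999 bits
H(B) = H(0.15) = 0.6098 bits

Distribution B (p=0.15) is closer to uniform (p=0.5), so it has higher entropy.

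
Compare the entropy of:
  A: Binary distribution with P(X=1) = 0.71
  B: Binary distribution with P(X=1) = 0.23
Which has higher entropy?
A

For binary distributions, entropy is maximized at p=0.5 and decreases as p moves toward 0 or 1.

H(A) = H(0.71) = 0.8687 bits
H(B) = H(0.23) = 0.7780 bits

Distribution A (p=0.71) is closer to uniform (p=0.5), so it has higher entropy.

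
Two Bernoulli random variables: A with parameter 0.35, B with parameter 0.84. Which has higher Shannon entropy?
A

For binary distributions, entropy is maximized at p=0.5 and decreases as p moves toward 0 or 1.

H(A) = H(0.35) = 0.9341 bits
H(B) = H(0.84) = 0.6343 bits

Distribution A (p=0.35) is closer to uniform (p=0.5), so it has higher entropy.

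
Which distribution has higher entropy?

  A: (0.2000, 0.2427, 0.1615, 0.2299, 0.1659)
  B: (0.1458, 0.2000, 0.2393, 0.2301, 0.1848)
A

Both distributions are close to uniform, making this a harder comparison.

H(A) = 2.3025 bits
H(B) = 2.3010 bits

The distribution closer to uniform has higher entropy.
Answer: A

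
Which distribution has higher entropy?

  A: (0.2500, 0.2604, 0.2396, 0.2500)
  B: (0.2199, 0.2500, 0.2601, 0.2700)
A

Both distributions are close to uniform, making this a harder comparison.

H(A) = 1.9994 bits
H(B) = 1.9959 bits

The distribution closer to uniform has higher entropy.
Answer: A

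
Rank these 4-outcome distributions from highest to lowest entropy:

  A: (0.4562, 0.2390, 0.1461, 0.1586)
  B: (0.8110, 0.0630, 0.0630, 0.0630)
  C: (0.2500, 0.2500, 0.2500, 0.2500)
C > A > B

Key insight: Entropy is maximized by uniform distributions and minimized by concentrated distributions.

- Uniform distributions have maximum entropy log₂(4) = 2.0000 bits
- The more "peaked" or concentrated a distribution, the lower its entropy

Entropies:
  H(A) = 1.8369 bits
  H(B) = 0.9989 bits
  H(C) = 2.0000 bits

Ranking: C > A > B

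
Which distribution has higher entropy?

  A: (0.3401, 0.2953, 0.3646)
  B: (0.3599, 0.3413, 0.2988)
B

Both distributions are close to uniform, making this a harder comparison.

H(A) = 1.5795 bits
H(B) = 1.5807 bits

The distribution closer to uniform has higher entropy.
Answer: B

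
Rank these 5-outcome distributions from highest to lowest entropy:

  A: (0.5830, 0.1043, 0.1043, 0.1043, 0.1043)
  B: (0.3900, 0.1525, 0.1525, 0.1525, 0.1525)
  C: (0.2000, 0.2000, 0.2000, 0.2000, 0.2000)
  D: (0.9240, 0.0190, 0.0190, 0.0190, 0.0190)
C > B > A > D

Key insight: Entropy is maximized by uniform distributions and minimized by concentrated distributions.

Entropies:
  H(A) = 1.8140 bits
  H(B) = 2.1848 bits
  H(C) = 2.3219 bits
  H(D) = 0.5399 bits

Ranking: C > B > A > D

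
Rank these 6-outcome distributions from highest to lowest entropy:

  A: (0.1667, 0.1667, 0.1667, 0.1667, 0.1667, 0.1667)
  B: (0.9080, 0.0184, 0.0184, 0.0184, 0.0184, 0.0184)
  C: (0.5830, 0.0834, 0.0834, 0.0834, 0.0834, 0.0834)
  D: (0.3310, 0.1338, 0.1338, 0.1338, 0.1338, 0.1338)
A > D > C > B

Key insight: Entropy is maximized by uniform distributions and minimized by concentrated distributions.

Entropies:
  H(A) = 2.5850 bits
  H(B) = 0.6567 bits
  H(C) = 1.9483 bits
  H(D) = 2.4693 bits

Ranking: A > D > C > B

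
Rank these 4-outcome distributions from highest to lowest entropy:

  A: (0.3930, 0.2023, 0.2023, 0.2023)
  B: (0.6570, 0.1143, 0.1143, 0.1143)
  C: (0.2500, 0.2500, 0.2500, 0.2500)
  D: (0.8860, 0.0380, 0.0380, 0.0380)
C > A > B > D

Key insight: Entropy is maximized by uniform distributions and minimized by concentrated distributions.

Entropies:
  H(A) = 1.9288 bits
  H(B) = 1.4713 bits
  H(C) = 2.0000 bits
  H(D) = 0.6926 bits

Ranking: C > A > B > D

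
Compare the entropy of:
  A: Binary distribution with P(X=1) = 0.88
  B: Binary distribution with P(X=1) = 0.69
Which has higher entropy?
B

For binary distributions, entropy is maximized at p=0.5 and decreases as p moves toward 0 or 1.

H(A) = H(0.88) = 0.5294 bits
H(B) = H(0.69) = 0.8932 bits

Distribution B (p=0.69) is closer to uniform (p=0.5), so it has higher entropy.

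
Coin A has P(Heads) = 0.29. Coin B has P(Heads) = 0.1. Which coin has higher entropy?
A

For binary distributions, entropy is maximized at p=0.5 and decreases as p moves toward 0 or 1.

H(A) = H(0.29) = 0.8687 bits
H(B) = H(0.1) = 0.4690 bits

Distribution A (p=0.29) is closer to uniform (p=0.5), so it has higher entropy.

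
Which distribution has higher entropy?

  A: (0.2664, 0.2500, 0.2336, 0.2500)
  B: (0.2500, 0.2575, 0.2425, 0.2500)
B

Both distributions are close to uniform, making this a harder comparison.

H(A) = 1.9985 bits
H(B) = 1.9997 bits

The distribution closer to uniform has higher entropy.
Answer: B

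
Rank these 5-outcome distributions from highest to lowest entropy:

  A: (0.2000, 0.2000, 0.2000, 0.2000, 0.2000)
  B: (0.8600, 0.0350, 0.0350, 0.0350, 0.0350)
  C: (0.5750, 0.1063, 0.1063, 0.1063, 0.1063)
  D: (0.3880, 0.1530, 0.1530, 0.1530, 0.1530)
A > D > C > B

Key insight: Entropy is maximized by uniform distributions and minimized by concentrated distributions.

Entropies:
  H(A) = 2.3219 bits
  H(B) = 0.8642 bits
  H(C) = 1.8337 bits
  H(D) = 2.1875 bits

Ranking: A > D > C > B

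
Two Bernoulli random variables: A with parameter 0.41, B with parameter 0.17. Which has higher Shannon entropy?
A

For binary distributions, entropy is maximized at p=0.5 and decreases as p moves toward 0 or 1.

H(A) = H(0.41) = 0.9765 bits
H(B) = H(0.17) = 0.6577 bits

Distribution A (p=0.41) is closer to uniform (p=0.5), so it has higher entropy.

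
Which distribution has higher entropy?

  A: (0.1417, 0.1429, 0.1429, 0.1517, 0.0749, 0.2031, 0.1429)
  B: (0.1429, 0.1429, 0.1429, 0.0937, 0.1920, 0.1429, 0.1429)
B

Both distributions are close to uniform, making this a harder comparison.

H(A) = 2.7624 bits
H(B) = 2.7825 bits

The distribution closer to uniform has higher entropy.
Answer: B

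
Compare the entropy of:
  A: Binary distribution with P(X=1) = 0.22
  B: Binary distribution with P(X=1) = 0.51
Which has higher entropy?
B

For binary distributions, entropy is maximized at p=0.5 and decreases as p moves toward 0 or 1.

H(A) = H(0.22) = 0.7602 bits
H(B) = H(0.51) = 0.9997 bits

Distribution B (p=0.51) is closer to uniform (p=0.5), so it has higher entropy.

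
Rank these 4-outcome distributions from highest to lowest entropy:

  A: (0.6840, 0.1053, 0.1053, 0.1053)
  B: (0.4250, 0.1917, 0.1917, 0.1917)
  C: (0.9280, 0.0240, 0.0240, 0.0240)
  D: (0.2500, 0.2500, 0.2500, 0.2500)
D > B > A > C

Key insight: Entropy is maximized by uniform distributions and minimized by concentrated distributions.

Entropies:
  H(A) = 1.4008 bits
  H(B) = 1.8951 bits
  H(C) = 0.4875 bits
  H(D) = 2.0000 bits

Ranking: D > B > A > C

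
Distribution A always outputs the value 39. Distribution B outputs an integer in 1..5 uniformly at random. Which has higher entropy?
B

A is deterministic, so H(A) = 0. B is uniform over 5 outcomes, so H(B) = log₂(5) = 2.322 bits. Any distribution with genuine randomness has higher entropy than a deterministic one.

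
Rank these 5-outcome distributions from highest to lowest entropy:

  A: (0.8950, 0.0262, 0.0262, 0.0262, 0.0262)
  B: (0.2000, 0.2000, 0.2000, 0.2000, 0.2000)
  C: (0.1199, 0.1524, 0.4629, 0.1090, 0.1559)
B > C > A

Key insight: Entropy is maximized by uniform distributions and minimized by concentrated distributions.

- Uniform distributions have maximum entropy log₂(5) = 2.3219 bits
- The more "peaked" or concentrated a distribution, the lower its entropy

Entropies:
  H(A) = 0.6946 bits
  H(B) = 2.3219 bits
  H(C) = 2.0614 bits

Ranking: B > C > A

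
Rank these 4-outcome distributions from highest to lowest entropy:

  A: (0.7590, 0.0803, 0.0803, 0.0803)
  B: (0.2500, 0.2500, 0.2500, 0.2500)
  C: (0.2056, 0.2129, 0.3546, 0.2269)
B > C > A

Key insight: Entropy is maximized by uniform distributions and minimized by concentrated distributions.

- Uniform distributions have maximum entropy log₂(4) = 2.0000 bits
- The more "peaked" or concentrated a distribution, the lower its entropy

Entropies:
  H(A) = 1.1787 bits
  H(B) = 2.0000 bits
  H(C) = 1.9603 bits

Ranking: B > C > A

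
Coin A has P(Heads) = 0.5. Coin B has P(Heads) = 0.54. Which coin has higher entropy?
A

For binary distributions, entropy is maximized at p=0.5 and decreases as p moves toward 0 or 1.

H(A) = H(0.5) = 1.0000 bits
H(B) = H(0.54) = 0.9954 bits

Distribution A (p=0.5) is closer to uniform (p=0.5), so it has higher entropy.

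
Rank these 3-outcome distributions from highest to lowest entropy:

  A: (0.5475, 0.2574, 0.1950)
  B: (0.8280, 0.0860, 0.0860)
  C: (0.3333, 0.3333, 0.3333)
C > A > B

Key insight: Entropy is maximized by uniform distributions and minimized by concentrated distributions.

- Uniform distributions have maximum entropy log₂(3) = 1.5850 bits
- The more "peaked" or concentrated a distribution, the lower its entropy

Entropies:
  H(A) = 1.4397 bits
  H(B) = 0.8343 bits
  H(C) = 1.5850 bits

Ranking: C > A > B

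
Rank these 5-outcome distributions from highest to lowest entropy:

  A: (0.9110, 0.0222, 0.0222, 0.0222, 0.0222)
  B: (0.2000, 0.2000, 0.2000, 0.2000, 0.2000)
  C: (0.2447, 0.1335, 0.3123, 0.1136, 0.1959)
B > C > A

Key insight: Entropy is maximized by uniform distributions and minimized by concentrated distributions.

- Uniform distributions have maximum entropy log₂(5) = 2.3219 bits
- The more "peaked" or concentrated a distribution, the lower its entropy

Entropies:
  H(A) = 0.6111 bits
  H(B) = 2.3219 bits
  H(C) = 2.2263 bits

Ranking: B > C > A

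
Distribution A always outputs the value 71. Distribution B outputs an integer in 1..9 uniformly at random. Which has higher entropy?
B

A is deterministic, so H(A) = 0. B is uniform over 9 outcomes, so H(B) = log₂(9) = 3.170 bits. Any distribution with genuine randomness has higher entropy than a deterministic one.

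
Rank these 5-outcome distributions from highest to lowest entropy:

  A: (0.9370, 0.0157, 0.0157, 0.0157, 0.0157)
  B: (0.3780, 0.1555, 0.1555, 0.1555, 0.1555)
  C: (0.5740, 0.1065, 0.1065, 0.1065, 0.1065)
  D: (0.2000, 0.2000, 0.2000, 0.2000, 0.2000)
D > B > C > A

Key insight: Entropy is maximized by uniform distributions and minimized by concentrated distributions.

Entropies:
  H(A) = 0.4652 bits
  H(B) = 2.2006 bits
  H(C) = 1.8361 bits
  H(D) = 2.3219 bits

Ranking: D > B > C > A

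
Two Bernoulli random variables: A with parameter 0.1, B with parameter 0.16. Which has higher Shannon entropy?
B

For binary distributions, entropy is maximized at p=0.5 and decreases as p moves toward 0 or 1.

H(A) = H(0.1) = 0.4690 bits
H(B) = H(0.16) = 0.6343 bits

Distribution B (p=0.16) is closer to uniform (p=0.5), so it has higher entropy.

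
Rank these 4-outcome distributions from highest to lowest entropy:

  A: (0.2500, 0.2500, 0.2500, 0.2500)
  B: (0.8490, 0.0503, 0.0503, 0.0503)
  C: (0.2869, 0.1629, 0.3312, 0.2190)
A > C > B

Key insight: Entropy is maximized by uniform distributions and minimized by concentrated distributions.

- Uniform distributions have maximum entropy log₂(4) = 2.0000 bits
- The more "peaked" or concentrated a distribution, the lower its entropy

Entropies:
  H(A) = 2.0000 bits
  H(B) = 0.8517 bits
  H(C) = 1.9511 bits

Ranking: A > C > B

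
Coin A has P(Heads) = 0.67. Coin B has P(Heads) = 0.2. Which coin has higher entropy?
A

For binary distributions, entropy is maximized at p=0.5 and decreases as p moves toward 0 or 1.

H(A) = H(0.67) = 0.9149 bits
H(B) = H(0.2) = 0.7219 bits

Distribution A (p=0.67) is closer to uniform (p=0.5), so it has higher entropy.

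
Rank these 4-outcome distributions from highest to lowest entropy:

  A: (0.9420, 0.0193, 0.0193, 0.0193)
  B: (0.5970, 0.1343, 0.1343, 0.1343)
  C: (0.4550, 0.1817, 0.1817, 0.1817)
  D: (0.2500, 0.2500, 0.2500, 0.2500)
D > C > B > A

Key insight: Entropy is maximized by uniform distributions and minimized by concentrated distributions.

Entropies:
  H(A) = 0.4114 bits
  H(B) = 1.6114 bits
  H(C) = 1.8580 bits
  H(D) = 2.0000 bits

Ranking: D > C > B > A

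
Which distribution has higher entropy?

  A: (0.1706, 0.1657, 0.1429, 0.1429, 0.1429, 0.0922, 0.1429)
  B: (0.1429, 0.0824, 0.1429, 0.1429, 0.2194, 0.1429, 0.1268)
A

Both distributions are close to uniform, making this a harder comparison.

H(A) = 2.7863 bits
H(B) = 2.7588 bits

The distribution closer to uniform has higher entropy.
Answer: A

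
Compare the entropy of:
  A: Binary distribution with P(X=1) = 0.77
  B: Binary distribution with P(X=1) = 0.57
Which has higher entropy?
B

For binary distributions, entropy is maximized at p=0.5 and decreases as p moves toward 0 or 1.

H(A) = H(0.77) = 0.7780 bits
H(B) = H(0.57) = 0.9858 bits

Distribution B (p=0.57) is closer to uniform (p=0.5), so it has higher entropy.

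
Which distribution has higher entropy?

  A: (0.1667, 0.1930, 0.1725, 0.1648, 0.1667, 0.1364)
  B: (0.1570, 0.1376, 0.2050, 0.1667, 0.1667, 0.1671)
A

Both distributions are close to uniform, making this a harder comparison.

H(A) = 2.5777 bits
H(B) = 2.5747 bits

The distribution closer to uniform has higher entropy.
Answer: A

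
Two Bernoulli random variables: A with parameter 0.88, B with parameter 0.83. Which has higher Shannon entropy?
B

For binary distributions, entropy is maximized at p=0.5 and decreases as p moves toward 0 or 1.

H(A) = H(0.88) = 0.5294 bits
H(B) = H(0.83) = 0.6577 bits

Distribution B (p=0.83) is closer to uniform (p=0.5), so it has higher entropy.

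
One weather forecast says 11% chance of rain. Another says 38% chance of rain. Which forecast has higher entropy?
38% forecast

Treat each forecast as a Bernoulli distribution. Binary entropy is maximized at p=0.5 and falls off symmetrically toward 0 or 1. The 38% forecast is closer to 50%, so it is more uncertain. H(11%) ≈ 0.500 bits, H(38%) ≈ 0.958 bits.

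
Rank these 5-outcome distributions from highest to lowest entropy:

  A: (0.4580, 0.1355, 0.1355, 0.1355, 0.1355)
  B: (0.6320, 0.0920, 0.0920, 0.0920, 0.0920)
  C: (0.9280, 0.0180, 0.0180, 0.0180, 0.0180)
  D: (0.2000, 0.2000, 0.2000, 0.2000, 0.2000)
D > A > B > C

Key insight: Entropy is maximized by uniform distributions and minimized by concentrated distributions.

Entropies:
  H(A) = 2.0789 bits
  H(B) = 1.6851 bits
  H(C) = 0.5173 bits
  H(D) = 2.3219 bits

Ranking: D > A > B > C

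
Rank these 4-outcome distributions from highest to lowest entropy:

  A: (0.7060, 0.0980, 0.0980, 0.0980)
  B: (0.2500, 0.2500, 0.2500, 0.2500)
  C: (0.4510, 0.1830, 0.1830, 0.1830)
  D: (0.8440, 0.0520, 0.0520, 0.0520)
B > C > A > D

Key insight: Entropy is maximized by uniform distributions and minimized by concentrated distributions.

Entropies:
  H(A) = 1.3398 bits
  H(B) = 2.0000 bits
  H(C) = 1.8632 bits
  H(D) = 0.8719 bits

Ranking: B > C > A > D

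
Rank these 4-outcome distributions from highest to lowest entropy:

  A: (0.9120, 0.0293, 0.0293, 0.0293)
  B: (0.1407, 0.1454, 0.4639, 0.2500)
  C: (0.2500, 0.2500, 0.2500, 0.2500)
C > B > A

Key insight: Entropy is maximized by uniform distributions and minimized by concentrated distributions.

- Uniform distributions have maximum entropy log₂(4) = 2.0000 bits
- The more "peaked" or concentrated a distribution, the lower its entropy

Entropies:
  H(A) = 0.5692 bits
  H(B) = 1.8166 bits
  H(C) = 2.0000 bits

Ranking: C > B > A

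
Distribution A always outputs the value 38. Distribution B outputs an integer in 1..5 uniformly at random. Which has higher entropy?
B

A is deterministic, so H(A) = 0. B is uniform over 5 outcomes, so H(B) = log₂(5) = 2.322 bits. Any distribution with genuine randomness has higher entropy than a deterministic one.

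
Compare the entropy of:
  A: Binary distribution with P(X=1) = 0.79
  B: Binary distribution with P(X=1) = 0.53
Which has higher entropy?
B

For binary distributions, entropy is maximized at p=0.5 and decreases as p moves toward 0 or 1.

H(A) = H(0.79) = 0.7415 bits
H(B) = H(0.53) = 0.9974 bits

Distribution B (p=0.53) is closer to uniform (p=0.5), so it has higher entropy.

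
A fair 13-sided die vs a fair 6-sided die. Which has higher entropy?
13-sided die

Both are uniform distributions; for uniform over n outcomes, H = log₂(n). H(13-sided) = log₂(13) = 3.700 bits and H(6-sided) = log₂(6) = 2.585 bits. More outcomes in a uniform distribution means higher entropy.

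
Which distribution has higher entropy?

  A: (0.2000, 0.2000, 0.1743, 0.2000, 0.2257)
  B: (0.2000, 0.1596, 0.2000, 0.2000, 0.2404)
A

Both distributions are close to uniform, making this a harder comparison.

H(A) = 2.3172 bits
H(B) = 2.3101 bits

The distribution closer to uniform has higher entropy.
Answer: A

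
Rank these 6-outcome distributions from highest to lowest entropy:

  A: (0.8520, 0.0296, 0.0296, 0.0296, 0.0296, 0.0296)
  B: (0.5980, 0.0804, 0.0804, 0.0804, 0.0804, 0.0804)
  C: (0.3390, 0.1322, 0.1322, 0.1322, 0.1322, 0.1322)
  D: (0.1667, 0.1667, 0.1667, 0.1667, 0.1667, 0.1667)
D > C > B > A

Key insight: Entropy is maximized by uniform distributions and minimized by concentrated distributions.

Entropies:
  H(A) = 0.9485 bits
  H(B) = 1.9055 bits
  H(C) = 2.4587 bits
  H(D) = 2.5850 bits

Ranking: D > C > B > A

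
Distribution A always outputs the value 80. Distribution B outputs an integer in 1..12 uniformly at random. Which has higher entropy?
B

A is deterministic, so H(A) = 0. B is uniform over 12 outcomes, so H(B) = log₂(12) = 3.585 bits. Any distribution with genuine randomness has higher entropy than a deterministic one.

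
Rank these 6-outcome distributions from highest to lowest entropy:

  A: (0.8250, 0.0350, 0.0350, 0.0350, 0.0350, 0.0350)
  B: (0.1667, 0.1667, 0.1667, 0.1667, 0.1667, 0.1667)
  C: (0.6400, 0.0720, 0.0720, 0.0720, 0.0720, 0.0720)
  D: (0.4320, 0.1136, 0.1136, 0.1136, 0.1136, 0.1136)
B > D > C > A

Key insight: Entropy is maximized by uniform distributions and minimized by concentrated distributions.

Entropies:
  H(A) = 1.0754 bits
  H(B) = 2.5850 bits
  H(C) = 1.7786 bits
  H(D) = 2.3055 bits

Ranking: B > D > C > A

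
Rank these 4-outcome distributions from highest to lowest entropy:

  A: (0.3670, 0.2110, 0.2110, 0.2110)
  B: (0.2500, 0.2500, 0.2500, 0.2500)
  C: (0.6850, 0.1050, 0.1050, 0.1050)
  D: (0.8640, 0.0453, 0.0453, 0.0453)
B > A > C > D

Key insight: Entropy is maximized by uniform distributions and minimized by concentrated distributions.

Entropies:
  H(A) = 1.9516 bits
  H(B) = 2.0000 bits
  H(C) = 1.3981 bits
  H(D) = 0.7892 bits

Ranking: B > A > C > D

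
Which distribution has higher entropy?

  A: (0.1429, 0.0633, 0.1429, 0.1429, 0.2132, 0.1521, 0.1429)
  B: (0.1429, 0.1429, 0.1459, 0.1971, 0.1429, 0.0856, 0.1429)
B

Both distributions are close to uniform, making this a harder comparison.

H(A) = 2.7448 bits
H(B) = 2.7747 bits

The distribution closer to uniform has higher entropy.
Answer: B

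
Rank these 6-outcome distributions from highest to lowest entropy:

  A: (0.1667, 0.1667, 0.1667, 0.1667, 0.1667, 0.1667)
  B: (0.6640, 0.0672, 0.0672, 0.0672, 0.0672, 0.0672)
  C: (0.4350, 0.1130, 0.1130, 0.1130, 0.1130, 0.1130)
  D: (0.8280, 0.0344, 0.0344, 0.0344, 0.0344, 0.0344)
A > C > B > D

Key insight: Entropy is maximized by uniform distributions and minimized by concentrated distributions.

Entropies:
  H(A) = 2.5850 bits
  H(B) = 1.7011 bits
  H(C) = 2.2997 bits
  H(D) = 1.0616 bits

Ranking: A > C > B > D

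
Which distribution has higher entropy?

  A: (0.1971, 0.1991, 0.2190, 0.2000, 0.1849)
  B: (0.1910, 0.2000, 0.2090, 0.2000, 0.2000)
B

Both distributions are close to uniform, making this a harder comparison.

H(A) = 2.3198 bits
H(B) = 2.3213 bits

The distribution closer to uniform has higher entropy.
Answer: B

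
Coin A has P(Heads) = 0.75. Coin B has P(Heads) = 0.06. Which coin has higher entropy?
A

For binary distributions, entropy is maximized at p=0.5 and decreases as p moves toward 0 or 1.

H(A) = H(0.75) = 0.8113 bits
H(B) = H(0.06) = 0.3274 bits

Distribution A (p=0.75) is closer to uniform (p=0.5), so it has higher entropy.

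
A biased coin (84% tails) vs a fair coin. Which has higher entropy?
Fair coin

The fair coin is uniform (p=0.5), maximizing binary entropy at 1 bit. The biased coin has H(0.84) ≈ 0.634 bits — its outcome is more predictable, so its entropy is lower.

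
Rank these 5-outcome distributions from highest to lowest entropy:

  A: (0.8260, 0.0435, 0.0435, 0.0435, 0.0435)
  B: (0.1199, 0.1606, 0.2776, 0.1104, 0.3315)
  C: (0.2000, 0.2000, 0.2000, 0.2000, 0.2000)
C > B > A

Key insight: Entropy is maximized by uniform distributions and minimized by concentrated distributions.

- Uniform distributions have maximum entropy log₂(5) = 2.3219 bits
- The more "peaked" or concentrated a distribution, the lower its entropy

Entropies:
  H(A) = 1.0148 bits
  H(B) = 2.1829 bits
  H(C) = 2.3219 bits

Ranking: C > B > A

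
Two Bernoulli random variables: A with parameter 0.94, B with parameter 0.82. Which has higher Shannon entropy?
B

For binary distributions, entropy is maximized at p=0.5 and decreases as p moves toward 0 or 1.

H(A) = H(0.94) = 0.3274 bits
H(B) = H(0.82) = 0.6801 bits

Distribution B (p=0.82) is closer to uniform (p=0.5), so it has higher entropy.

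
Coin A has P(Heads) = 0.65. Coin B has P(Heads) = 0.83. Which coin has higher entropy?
A

For binary distributions, entropy is maximized at p=0.5 and decreases as p moves toward 0 or 1.

H(A) = H(0.65) = 0.9341 bits
H(B) = H(0.83) = 0.6577 bits

Distribution A (p=0.65) is closer to uniform (p=0.5), so it has higher entropy.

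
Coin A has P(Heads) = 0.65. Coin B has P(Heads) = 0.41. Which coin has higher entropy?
B

For binary distributions, entropy is maximized at p=0.5 and decreases as p moves toward 0 or 1.

H(A) = H(0.65) = 0.9341 bits
H(B) = H(0.41) = 0.9765 bits

Distribution B (p=0.41) is closer to uniform (p=0.5), so it has higher entropy.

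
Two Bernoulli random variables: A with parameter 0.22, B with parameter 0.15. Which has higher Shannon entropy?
A

For binary distributions, entropy is maximized at p=0.5 and decreases as p moves toward 0 or 1.

H(A) = H(0.22) = 0.7602 bits
H(B) = H(0.15) = 0.6098 bits

Distribution A (p=0.22) is closer to uniform (p=0.5), so it has higher entropy.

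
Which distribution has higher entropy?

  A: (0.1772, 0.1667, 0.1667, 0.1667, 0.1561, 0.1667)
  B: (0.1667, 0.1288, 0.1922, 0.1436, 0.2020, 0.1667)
A

Both distributions are close to uniform, making this a harder comparison.

H(A) = 2.5840 bits
H(B) = 2.5681 bits

The distribution closer to uniform has higher entropy.
Answer: A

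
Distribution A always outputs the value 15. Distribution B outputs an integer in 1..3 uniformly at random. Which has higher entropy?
B

A is deterministic, so H(A) = 0. B is uniform over 3 outcomes, so H(B) = log₂(3) = 1.585 bits. Any distribution with genuine randomness has higher entropy than a deterministic one.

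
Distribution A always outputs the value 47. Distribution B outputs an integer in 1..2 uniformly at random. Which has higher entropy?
B

A is deterministic, so H(A) = 0. B is uniform over 2 outcomes, so H(B) = log₂(2) = 1.000 bits. Any distribution with genuine randomness has higher entropy than a deterministic one.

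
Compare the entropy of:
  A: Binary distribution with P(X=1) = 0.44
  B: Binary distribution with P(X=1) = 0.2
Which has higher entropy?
A

For binary distributions, entropy is maximized at p=0.5 and decreases as p moves toward 0 or 1.

H(A) = H(0.44) = 0.9896 bits
H(B) = H(0.2) = 0.7219 bits

Distribution A (p=0.44) is closer to uniform (p=0.5), so it has higher entropy.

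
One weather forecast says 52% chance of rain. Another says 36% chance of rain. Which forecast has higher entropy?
52% forecast

Treat each forecast as a Bernoulli distribution. Binary entropy is maximized at p=0.5 and falls off symmetrically toward 0 or 1. The 52% forecast is closer to 50%, so it is more uncertain. H(52%) ≈ 0.999 bits, H(36%) ≈ 0.943 bits.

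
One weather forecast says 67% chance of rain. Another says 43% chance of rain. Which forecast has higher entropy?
43% forecast

Treat each forecast as a Bernoulli distribution. Binary entropy is maximized at p=0.5 and falls off symmetrically toward 0 or 1. The 43% forecast is closer to 50%, so it is more uncertain. H(67%) ≈ 0.915 bits, H(43%) ≈ 0.986 bits.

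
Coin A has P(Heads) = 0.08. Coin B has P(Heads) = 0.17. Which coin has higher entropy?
B

For binary distributions, entropy is maximized at p=0.5 and decreases as p moves toward 0 or 1.

H(A) = H(0.08) = 0.4022 bits
H(B) = H(0.17) = 0.6577 bits

Distribution B (p=0.17) is closer to uniform (p=0.5), so it has higher entropy.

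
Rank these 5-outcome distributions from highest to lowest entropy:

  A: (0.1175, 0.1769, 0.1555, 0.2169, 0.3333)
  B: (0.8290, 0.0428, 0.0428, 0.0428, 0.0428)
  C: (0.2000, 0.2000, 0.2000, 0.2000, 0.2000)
C > A > B

Key insight: Entropy is maximized by uniform distributions and minimized by concentrated distributions.

- Uniform distributions have maximum entropy log₂(5) = 2.3219 bits
- The more "peaked" or concentrated a distribution, the lower its entropy

Entropies:
  H(A) = 2.2291 bits
  H(B) = 1.0020 bits
  H(C) = 2.3219 bits

Ranking: C > A > B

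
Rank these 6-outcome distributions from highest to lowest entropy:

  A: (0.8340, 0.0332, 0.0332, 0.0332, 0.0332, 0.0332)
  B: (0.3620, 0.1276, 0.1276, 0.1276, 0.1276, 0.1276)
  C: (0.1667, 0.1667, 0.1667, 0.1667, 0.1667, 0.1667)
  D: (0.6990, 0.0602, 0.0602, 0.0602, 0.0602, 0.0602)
C > B > D > A

Key insight: Entropy is maximized by uniform distributions and minimized by concentrated distributions.

Entropies:
  H(A) = 1.0339 bits
  H(B) = 2.4257 bits
  H(C) = 2.5850 bits
  H(D) = 1.5814 bits

Ranking: C > B > D > A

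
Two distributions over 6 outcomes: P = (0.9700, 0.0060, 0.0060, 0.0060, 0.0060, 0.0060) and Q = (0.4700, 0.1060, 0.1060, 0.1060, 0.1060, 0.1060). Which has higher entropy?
Q

P is highly concentrated on one outcome (97%), making it nearly deterministic. Q spreads its mass more evenly (max 47%). The more spread-out distribution has higher entropy: H(P) ≈ 0.264 bits, H(Q) ≈ 2.228 bits.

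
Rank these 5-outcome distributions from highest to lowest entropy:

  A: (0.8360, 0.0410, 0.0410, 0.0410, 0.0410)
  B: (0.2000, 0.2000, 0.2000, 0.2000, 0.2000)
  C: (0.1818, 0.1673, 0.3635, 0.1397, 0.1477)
B > C > A

Key insight: Entropy is maximized by uniform distributions and minimized by concentrated distributions.

- Uniform distributions have maximum entropy log₂(5) = 2.3219 bits
- The more "peaked" or concentrated a distribution, the lower its entropy

Entropies:
  H(A) = 0.9718 bits
  H(B) = 2.3219 bits
  H(C) = 2.2137 bits

Ranking: B > C > A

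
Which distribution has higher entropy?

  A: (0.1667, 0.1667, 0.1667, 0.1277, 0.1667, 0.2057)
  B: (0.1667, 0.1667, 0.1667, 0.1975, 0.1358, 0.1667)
B

Both distributions are close to uniform, making this a harder comparison.

H(A) = 2.5717 bits
H(B) = 2.5767 bits

The distribution closer to uniform has higher entropy.
Answer: B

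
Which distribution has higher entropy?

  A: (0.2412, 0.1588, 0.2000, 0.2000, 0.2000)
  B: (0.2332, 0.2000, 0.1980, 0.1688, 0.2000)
B

Both distributions are close to uniform, making this a harder comparison.

H(A) = 2.3096 bits
H(B) = 2.3144 bits

The distribution closer to uniform has higher entropy.
Answer: B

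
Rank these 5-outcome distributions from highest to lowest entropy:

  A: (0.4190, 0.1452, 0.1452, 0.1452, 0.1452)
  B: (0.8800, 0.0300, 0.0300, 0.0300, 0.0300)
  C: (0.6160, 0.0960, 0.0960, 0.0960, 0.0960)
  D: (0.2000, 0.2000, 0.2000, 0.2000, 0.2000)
D > A > C > B

Key insight: Entropy is maximized by uniform distributions and minimized by concentrated distributions.

Entropies:
  H(A) = 2.1430 bits
  H(B) = 0.7694 bits
  H(C) = 1.7288 bits
  H(D) = 2.3219 bits

Ranking: D > A > C > B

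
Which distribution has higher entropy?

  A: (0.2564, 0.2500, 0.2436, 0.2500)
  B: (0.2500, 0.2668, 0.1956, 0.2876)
A

Both distributions are close to uniform, making this a harder comparison.

H(A) = 1.9998 bits
H(B) = 1.9861 bits

The distribution closer to uniform has higher entropy.
Answer: A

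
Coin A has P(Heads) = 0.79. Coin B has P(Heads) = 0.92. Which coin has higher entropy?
A

For binary distributions, entropy is maximized at p=0.5 and decreases as p moves toward 0 or 1.

H(A) = H(0.79) = 0.7415 bits
H(B) = H(0.92) = 0.4022 bits

Distribution A (p=0.79) is closer to uniform (p=0.5), so it has higher entropy.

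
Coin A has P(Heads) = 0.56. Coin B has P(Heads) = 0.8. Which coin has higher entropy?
A

For binary distributions, entropy is maximized at p=0.5 and decreases as p moves toward 0 or 1.

H(A) = H(0.56) = 0.9896 bits
H(B) = H(0.8) = 0.7219 bits

Distribution A (p=0.56) is closer to uniform (p=0.5), so it has higher entropy.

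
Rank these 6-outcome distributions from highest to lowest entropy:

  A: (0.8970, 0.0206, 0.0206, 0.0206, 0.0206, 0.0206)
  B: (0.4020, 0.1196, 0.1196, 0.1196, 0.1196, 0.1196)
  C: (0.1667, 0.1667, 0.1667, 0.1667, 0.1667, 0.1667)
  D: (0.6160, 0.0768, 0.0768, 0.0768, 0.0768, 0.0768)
C > B > D > A

Key insight: Entropy is maximized by uniform distributions and minimized by concentrated distributions.

Entropies:
  H(A) = 0.7176 bits
  H(B) = 2.3606 bits
  H(C) = 2.5850 bits
  H(D) = 1.8524 bits

Ranking: C > B > D > A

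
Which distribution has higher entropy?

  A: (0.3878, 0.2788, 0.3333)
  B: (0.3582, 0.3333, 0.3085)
B

Both distributions are close to uniform, making this a harder comparison.

H(A) = 1.5720 bits
H(B) = 1.5823 bits

The distribution closer to uniform has higher entropy.
Answer: B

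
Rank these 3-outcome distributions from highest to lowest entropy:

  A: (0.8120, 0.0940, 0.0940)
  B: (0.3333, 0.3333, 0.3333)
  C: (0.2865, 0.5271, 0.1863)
B > C > A

Key insight: Entropy is maximized by uniform distributions and minimized by concentrated distributions.

- Uniform distributions have maximum entropy log₂(3) = 1.5850 bits
- The more "peaked" or concentrated a distribution, the lower its entropy

Entropies:
  H(A) = 0.8853 bits
  H(B) = 1.5850 bits
  H(C) = 1.4553 bits

Ranking: B > C > A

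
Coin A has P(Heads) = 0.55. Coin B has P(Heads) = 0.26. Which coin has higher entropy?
A

For binary distributions, entropy is maximized at p=0.5 and decreases as p moves toward 0 or 1.

H(A) = H(0.55) = 0.9928 bits
H(B) = H(0.26) = 0.8267 bits

Distribution A (p=0.55) is closer to uniform (p=0.5), so it has higher entropy.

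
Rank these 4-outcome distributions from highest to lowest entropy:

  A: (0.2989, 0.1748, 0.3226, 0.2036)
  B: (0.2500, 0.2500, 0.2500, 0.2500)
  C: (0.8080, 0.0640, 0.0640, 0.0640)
B > A > C

Key insight: Entropy is maximized by uniform distributions and minimized by concentrated distributions.

- Uniform distributions have maximum entropy log₂(4) = 2.0000 bits
- The more "peaked" or concentrated a distribution, the lower its entropy

Entropies:
  H(A) = 1.9547 bits
  H(B) = 2.0000 bits
  H(C) = 1.0099 bits

Ranking: B > A > C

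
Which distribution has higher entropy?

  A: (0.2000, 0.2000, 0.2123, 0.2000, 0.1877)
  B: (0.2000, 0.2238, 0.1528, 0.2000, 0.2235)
A

Both distributions are close to uniform, making this a harder comparison.

H(A) = 2.3208 bits
H(B) = 2.3093 bits

The distribution closer to uniform has higher entropy.
Answer: A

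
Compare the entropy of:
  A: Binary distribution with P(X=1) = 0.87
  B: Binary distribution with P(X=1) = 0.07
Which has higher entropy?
A

For binary distributions, entropy is maximized at p=0.5 and decreases as p moves toward 0 or 1.

H(A) = H(0.87) = 0.5574 bits
H(B) = H(0.07) = 0.3659 bits

Distribution A (p=0.87) is closer to uniform (p=0.5), so it has higher entropy.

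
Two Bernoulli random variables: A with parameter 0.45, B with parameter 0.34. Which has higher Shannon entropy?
A

For binary distributions, entropy is maximized at p=0.5 and decreases as p moves toward 0 or 1.

H(A) = H(0.45) = 0.9928 bits
H(B) = H(0.34) = 0.9248 bits

Distribution A (p=0.45) is closer to uniform (p=0.5), so it has higher entropy.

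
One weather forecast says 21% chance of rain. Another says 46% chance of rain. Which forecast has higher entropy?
46% forecast

Treat each forecast as a Bernoulli distribution. Binary entropy is maximized at p=0.5 and falls off symmetrically toward 0 or 1. The 46% forecast is closer to 50%, so it is more uncertain. H(21%) ≈ 0.741 bits, H(46%) ≈ 0.995 bits.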